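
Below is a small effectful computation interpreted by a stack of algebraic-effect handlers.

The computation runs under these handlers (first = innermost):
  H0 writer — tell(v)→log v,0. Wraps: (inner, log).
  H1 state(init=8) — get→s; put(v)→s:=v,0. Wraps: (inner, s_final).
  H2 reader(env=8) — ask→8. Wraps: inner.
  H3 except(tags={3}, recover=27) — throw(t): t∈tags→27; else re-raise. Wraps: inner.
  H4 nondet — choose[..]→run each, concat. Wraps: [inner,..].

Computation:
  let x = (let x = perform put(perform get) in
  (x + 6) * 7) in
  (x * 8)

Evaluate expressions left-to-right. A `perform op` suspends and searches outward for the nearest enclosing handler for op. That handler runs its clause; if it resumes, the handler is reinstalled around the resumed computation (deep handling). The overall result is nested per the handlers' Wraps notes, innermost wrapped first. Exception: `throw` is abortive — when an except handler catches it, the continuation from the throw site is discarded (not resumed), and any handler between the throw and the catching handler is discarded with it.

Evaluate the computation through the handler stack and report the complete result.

Working:
get @ H1 ⇒ 8
put(8) @ H1 ⇒ s:=8
H0 returns (336, ())
H1 returns ((336, ()), 8)
H2 returns ((336, ()), 8)
H3 returns ((336, ()), 8)
H4 returns [((336, ()), 8)]
= [((336, ()), 8)]

Answer: [((336, ()), 8)]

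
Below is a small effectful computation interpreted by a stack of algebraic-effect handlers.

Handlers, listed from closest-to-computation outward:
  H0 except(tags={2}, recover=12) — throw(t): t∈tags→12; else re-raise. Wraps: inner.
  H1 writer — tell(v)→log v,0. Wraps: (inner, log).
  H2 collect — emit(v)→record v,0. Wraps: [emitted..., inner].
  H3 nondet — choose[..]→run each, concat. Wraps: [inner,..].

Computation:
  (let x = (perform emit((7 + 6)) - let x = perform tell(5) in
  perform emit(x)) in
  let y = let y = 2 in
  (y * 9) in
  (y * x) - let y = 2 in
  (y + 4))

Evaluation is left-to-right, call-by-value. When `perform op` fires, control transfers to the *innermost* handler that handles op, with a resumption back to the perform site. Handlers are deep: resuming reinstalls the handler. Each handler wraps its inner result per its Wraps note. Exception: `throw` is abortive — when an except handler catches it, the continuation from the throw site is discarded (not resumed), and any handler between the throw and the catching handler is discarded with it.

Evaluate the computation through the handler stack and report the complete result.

Step-by-step:
emit(13) @ H2 ⇒ out+=13
tell(5) @ H1 ⇒ log+=5
emit(0) @ H2 ⇒ out+=0
H0 returns -6
H1 returns (-6, (5))
H2 returns [13, 0, (-6, (5))]
H3 returns [[13, 0, (-6, (5))]]
= [[13, 0, (-6, (5))]]

Answer: [[13, 0, (-6, (5))]]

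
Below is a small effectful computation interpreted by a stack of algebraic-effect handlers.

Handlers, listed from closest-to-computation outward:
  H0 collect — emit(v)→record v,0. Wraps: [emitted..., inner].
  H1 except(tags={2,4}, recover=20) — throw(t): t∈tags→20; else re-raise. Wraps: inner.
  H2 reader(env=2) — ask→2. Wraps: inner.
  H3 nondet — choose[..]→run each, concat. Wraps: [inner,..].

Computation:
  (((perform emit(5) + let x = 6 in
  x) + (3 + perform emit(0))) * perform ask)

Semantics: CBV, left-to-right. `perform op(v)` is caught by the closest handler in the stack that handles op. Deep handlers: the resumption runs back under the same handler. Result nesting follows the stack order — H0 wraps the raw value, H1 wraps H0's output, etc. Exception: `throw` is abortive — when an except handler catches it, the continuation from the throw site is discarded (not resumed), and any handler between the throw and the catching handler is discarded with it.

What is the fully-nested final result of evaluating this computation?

Answer: [[5, 0, 18]]

Step-by-step:
emit(5) @ H0 ⇒ out+=5
emit(0) @ H0 ⇒ out+=0
ask @ H2 ⇒ 2
H0 returns [5, 0, 18]
H1 returns [5, 0, 18]
H2 returns [5, 0, 18]
H3 returns [[5, 0, 18]]
= [[5, 0, 18]]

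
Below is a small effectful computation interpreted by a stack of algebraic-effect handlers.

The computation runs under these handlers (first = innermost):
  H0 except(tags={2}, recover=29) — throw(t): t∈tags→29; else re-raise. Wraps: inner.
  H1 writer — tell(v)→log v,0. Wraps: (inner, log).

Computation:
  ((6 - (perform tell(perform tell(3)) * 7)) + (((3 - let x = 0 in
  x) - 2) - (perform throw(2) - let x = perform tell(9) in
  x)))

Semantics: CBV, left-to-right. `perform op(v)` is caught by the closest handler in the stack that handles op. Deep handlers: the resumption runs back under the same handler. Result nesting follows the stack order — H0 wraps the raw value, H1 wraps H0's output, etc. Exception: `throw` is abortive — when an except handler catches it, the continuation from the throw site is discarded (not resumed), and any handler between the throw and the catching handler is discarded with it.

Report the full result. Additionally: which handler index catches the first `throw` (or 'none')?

Answer: (29, (3, 0)) ; first throw caught by: H0

Step-by-step:
tell(3) @ H1 ⇒ log+=3
tell(0) @ H1 ⇒ log+=0
throw(2) @ H0 caught ⇒ 29
H1 returns (29, (3, 0))
= (29, (3, 0))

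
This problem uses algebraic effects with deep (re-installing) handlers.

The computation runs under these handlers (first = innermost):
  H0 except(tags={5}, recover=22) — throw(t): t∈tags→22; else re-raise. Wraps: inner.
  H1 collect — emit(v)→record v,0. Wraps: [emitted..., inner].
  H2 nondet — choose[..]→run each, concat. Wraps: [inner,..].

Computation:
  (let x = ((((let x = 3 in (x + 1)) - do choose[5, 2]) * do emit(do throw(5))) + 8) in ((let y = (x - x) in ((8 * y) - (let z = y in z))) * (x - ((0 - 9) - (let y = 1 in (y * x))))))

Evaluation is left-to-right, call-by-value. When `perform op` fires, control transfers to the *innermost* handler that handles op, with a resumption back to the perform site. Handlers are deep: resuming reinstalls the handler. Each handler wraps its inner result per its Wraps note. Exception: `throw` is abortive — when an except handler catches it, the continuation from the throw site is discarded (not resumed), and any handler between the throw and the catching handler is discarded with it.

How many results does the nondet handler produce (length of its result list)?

Working:
choose[5, 2] @ H2
  branch[0] choose=5:
    throw(5) @ H0 caught ⇒ 22
    H1 returns [22]
    H2 returns [[22]]
  branch[1] choose=2:
    throw(5) @ H0 caught ⇒ 22
    H1 returns [22]
    H2 returns [[22]]
= [[22], [22]]

Answer: 2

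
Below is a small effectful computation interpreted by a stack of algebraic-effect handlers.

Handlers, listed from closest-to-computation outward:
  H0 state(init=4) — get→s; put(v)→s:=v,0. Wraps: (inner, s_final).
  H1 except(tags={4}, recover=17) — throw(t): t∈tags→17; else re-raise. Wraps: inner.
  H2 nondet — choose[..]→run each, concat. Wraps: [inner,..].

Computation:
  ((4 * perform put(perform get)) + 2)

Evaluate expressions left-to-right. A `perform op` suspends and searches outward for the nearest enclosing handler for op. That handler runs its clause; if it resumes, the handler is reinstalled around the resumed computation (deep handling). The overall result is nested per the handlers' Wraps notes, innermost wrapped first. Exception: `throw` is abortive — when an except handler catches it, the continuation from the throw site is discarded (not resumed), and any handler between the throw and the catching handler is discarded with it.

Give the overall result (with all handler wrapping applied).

Answer: [(2, 4)]

Working:
get @ H0 ⇒ 4
put(4) @ H0 ⇒ s:=4
H0 returns (2, 4)
H1 returns (2, 4)
H2 returns [(2, 4)]
= [(2, 4)]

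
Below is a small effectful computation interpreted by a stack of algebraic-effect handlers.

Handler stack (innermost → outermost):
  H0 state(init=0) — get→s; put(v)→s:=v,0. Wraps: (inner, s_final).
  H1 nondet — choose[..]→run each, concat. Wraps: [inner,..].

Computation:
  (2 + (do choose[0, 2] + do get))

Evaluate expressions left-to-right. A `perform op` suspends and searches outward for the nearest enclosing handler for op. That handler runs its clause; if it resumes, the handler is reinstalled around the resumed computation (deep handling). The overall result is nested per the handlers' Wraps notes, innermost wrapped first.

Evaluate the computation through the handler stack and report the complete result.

Working:
choose[0, 2] @ H1
  branch[0] choose=0:
    get @ H0 ⇒ 0
    H0 returns (2, 0)
    H1 returns [(2, 0)]
  branch[1] choose=2:
    get @ H0 ⇒ 0
    H0 returns (4, 0)
    H1 returns [(4, 0)]
= [(2, 0), (4, 0)]

Answer: [(2, 0), (4, 0)]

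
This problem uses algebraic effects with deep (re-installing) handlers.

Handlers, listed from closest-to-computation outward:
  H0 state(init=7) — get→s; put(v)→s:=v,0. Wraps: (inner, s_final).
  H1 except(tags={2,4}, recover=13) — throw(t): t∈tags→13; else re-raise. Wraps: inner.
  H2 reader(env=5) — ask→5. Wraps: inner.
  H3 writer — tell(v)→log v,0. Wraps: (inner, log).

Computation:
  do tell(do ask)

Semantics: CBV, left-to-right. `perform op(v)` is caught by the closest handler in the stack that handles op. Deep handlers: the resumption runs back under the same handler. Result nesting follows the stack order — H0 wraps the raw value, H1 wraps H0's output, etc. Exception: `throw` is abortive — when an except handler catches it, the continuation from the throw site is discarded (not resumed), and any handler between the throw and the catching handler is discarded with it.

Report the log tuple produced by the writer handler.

Step-by-step:
ask @ H2 ⇒ 5
tell(5) @ H3 ⇒ log+=5
H0 returns (0, 7)
H1 returns (0, 7)
H2 returns (0, 7)
H3 returns ((0, 7), (5))
= ((0, 7), (5))

Answer: (5)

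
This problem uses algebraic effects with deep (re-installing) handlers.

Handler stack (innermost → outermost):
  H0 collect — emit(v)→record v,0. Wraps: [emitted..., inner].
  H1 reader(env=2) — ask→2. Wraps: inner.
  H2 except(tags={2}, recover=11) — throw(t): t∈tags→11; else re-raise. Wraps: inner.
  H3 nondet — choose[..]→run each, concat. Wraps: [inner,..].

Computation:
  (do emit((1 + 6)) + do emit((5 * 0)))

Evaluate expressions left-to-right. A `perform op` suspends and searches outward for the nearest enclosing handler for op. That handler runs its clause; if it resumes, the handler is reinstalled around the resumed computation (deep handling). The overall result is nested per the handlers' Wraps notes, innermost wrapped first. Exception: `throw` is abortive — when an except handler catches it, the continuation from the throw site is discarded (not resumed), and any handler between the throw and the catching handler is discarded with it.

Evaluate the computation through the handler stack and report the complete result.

Evaluation trace:
emit(7) @ H0 ⇒ out+=7
emit(0) @ H0 ⇒ out+=0
H0 returns [7, 0, 0]
H1 returns [7, 0, 0]
H2 returns [7, 0, 0]
H3 returns [[7, 0, 0]]
= [[7, 0, 0]]

Answer: [[7, 0, 0]]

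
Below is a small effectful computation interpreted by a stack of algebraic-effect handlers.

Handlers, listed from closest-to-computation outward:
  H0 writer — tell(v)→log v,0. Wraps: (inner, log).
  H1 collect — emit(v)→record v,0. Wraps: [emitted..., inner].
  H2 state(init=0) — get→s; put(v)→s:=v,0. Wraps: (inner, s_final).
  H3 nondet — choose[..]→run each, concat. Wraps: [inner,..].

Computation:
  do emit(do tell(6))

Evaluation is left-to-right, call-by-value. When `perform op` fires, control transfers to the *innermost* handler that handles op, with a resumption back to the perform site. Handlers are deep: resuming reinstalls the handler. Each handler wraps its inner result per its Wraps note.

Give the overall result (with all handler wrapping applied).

Answer: [([0, (0, (6))], 0)]

Working:
tell(6) @ H0 ⇒ log+=6
emit(0) @ H1 ⇒ out+=0
H0 returns (0, (6))
H1 returns [0, (0, (6))]
H2 returns ([0, (0, (6))], 0)
H3 returns [([0, (0, (6))], 0)]
= [([0, (0, (6))], 0)]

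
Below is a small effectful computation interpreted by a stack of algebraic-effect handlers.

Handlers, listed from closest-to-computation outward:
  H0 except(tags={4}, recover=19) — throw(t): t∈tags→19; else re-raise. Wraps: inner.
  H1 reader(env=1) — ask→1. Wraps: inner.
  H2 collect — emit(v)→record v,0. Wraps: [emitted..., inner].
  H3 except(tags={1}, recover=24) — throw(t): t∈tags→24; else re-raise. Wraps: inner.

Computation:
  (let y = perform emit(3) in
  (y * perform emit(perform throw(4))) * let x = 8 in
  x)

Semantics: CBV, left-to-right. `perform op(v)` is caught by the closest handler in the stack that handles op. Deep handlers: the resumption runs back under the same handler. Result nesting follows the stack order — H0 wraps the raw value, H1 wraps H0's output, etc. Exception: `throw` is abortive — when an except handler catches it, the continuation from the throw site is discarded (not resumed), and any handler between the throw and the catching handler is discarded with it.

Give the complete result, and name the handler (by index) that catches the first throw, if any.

Answer: [3, 19] ; first throw caught by: H0

Evaluation trace:
emit(3) @ H2 ⇒ out+=3
throw(4) @ H0 caught ⇒ 19
H1 returns 19
H2 returns [3, 19]
H3 returns [3, 19]
= [3, 19]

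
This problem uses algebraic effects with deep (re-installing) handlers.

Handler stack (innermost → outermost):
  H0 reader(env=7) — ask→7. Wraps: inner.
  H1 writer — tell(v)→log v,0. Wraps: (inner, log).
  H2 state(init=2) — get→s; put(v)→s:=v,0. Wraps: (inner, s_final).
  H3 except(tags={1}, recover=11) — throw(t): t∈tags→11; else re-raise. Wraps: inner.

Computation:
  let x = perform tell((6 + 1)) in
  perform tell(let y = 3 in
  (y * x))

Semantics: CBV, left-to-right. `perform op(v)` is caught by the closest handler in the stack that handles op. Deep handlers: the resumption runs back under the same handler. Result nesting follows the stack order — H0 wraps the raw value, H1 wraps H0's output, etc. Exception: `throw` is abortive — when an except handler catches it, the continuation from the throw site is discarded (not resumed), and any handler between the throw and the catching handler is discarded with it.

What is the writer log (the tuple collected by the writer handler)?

Step-by-step:
tell(7) @ H1 ⇒ log+=7
tell(0) @ H1 ⇒ log+=0
H0 returns 0
H1 returns (0, (7, 0))
H2 returns ((0, (7, 0)), 2)
H3 returns ((0, (7, 0)), 2)
= ((0, (7, 0)), 2)

Answer: (7, 0)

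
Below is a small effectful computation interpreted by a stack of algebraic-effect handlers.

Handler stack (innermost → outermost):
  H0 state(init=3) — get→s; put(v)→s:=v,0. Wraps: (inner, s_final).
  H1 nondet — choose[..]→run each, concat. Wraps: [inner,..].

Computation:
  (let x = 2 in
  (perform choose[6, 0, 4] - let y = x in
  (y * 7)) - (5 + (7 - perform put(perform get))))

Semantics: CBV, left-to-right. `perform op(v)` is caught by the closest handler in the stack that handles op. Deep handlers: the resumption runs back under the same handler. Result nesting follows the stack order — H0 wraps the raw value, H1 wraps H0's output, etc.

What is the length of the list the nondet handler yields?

Step-by-step:
choose[6, 0, 4] @ H1
  branch[0] choose=6:
    get @ H0 ⇒ 3
    put(3) @ H0 ⇒ s:=3
    H0 returns (-20, 3)
    H1 returns [(-20, 3)]
  branch[1] choose=0:
    get @ H0 ⇒ 3
    put(3) @ H0 ⇒ s:=3
    H0 returns (-26, 3)
    H1 returns [(-26, 3)]
  branch[2] choose=4:
    get @ H0 ⇒ 3
    put(3) @ H0 ⇒ s:=3
    H0 returns (-22, 3)
    H1 returns [(-22, 3)]
= [(-20, 3), (-26, 3), (-22, 3)]

Answer: 3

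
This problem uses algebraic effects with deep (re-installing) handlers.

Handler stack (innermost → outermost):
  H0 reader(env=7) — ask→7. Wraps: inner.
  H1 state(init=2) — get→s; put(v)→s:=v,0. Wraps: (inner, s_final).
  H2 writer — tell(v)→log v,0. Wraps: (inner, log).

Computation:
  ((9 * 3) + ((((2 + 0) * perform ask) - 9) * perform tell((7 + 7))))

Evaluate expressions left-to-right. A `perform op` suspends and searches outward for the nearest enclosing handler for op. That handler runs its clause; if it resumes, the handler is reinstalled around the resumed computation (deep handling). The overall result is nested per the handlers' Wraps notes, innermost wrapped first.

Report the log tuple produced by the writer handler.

Answer: (14)

Working:
ask @ H0 ⇒ 7
tell(14) @ H2 ⇒ log+=14
H0 returns 27
H1 returns (27, 2)
H2 returns ((27, 2), (14))
= ((27, 2), (14))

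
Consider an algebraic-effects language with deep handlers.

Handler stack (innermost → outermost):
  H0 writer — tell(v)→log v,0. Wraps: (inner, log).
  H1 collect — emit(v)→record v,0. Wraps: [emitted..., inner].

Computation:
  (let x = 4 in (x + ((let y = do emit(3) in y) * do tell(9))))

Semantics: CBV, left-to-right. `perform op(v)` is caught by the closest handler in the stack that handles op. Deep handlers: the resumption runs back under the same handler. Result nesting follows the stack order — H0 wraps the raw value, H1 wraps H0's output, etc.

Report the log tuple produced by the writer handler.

Answer: (9)

Step-by-step:
emit(3) @ H1 ⇒ out+=3
tell(9) @ H0 ⇒ log+=9
H0 returns (4, (9))
H1 returns [3, (4, (9))]
= [3, (4, (9))]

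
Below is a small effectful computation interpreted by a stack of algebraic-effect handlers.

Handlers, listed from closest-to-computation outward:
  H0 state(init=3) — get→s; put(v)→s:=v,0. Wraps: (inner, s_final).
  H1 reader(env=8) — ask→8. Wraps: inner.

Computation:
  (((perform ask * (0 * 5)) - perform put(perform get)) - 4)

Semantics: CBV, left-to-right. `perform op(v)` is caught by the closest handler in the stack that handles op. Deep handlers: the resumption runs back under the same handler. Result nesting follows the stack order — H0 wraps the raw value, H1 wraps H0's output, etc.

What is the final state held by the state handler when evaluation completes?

Answer: 3

Evaluation trace:
ask @ H1 ⇒ 8
get @ H0 ⇒ 3
put(3) @ H0 ⇒ s:=3
H0 returns (-4, 3)
H1 returns (-4, 3)
= (-4, 3)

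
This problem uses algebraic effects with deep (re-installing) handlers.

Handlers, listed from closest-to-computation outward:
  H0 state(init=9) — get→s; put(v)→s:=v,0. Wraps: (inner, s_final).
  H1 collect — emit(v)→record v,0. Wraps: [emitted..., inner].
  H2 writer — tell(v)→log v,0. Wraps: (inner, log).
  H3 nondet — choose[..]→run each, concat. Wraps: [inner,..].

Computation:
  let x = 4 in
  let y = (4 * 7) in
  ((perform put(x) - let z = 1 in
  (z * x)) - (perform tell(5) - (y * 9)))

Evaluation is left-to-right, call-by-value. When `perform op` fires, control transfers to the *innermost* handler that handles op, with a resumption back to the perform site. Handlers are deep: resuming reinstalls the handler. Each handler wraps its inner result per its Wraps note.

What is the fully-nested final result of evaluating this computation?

Answer: [([(248, 4)], (5))]

Working:
put(4) @ H0 ⇒ s:=4
tell(5) @ H2 ⇒ log+=5
H0 returns (248, 4)
H1 returns [(248, 4)]
H2 returns ([(248, 4)], (5))
H3 returns [([(248, 4)], (5))]
= [([(248, 4)], (5))]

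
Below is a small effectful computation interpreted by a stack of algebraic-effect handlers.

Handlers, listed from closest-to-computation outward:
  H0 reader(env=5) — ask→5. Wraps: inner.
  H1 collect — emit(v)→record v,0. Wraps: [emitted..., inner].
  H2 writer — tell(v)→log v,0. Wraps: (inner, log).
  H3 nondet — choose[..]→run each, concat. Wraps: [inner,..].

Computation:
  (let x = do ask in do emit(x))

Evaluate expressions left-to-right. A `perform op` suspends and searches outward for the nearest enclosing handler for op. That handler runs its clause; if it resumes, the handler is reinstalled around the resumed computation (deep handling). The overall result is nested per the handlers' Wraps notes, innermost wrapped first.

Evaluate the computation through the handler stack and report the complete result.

Step-by-step:
ask @ H0 ⇒ 5
emit(5) @ H1 ⇒ out+=5
H0 returns 0
H1 returns [5, 0]
H2 returns ([5, 0], ())
H3 returns [([5, 0], ())]
= [([5, 0], ())]

Answer: [([5, 0], ())]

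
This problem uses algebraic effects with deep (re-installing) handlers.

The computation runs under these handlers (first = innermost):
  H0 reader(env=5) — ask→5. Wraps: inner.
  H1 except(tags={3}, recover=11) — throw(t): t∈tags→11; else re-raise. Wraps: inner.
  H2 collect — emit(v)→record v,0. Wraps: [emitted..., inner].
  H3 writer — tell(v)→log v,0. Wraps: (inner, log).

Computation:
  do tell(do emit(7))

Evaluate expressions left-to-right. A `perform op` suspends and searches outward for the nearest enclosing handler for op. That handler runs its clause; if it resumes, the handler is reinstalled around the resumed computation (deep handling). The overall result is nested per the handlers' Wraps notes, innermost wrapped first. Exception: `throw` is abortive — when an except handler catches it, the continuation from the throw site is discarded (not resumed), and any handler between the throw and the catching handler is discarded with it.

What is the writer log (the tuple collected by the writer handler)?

Evaluation trace:
emit(7) @ H2 ⇒ out+=7
tell(0) @ H3 ⇒ log+=0
H0 returns 0
H1 returns 0
H2 returns [7, 0]
H3 returns ([7, 0], (0))
= ([7, 0], (0))

Answer: (0)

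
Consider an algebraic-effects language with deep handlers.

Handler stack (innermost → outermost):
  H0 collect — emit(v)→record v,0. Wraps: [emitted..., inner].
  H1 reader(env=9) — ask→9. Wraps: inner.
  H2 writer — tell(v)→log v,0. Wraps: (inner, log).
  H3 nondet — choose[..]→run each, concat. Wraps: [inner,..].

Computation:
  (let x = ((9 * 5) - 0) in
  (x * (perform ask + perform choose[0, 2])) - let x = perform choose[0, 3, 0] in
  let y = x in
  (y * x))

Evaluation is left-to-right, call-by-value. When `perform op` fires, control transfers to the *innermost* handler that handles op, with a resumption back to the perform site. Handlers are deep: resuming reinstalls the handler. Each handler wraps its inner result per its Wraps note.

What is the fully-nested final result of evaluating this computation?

Evaluation trace:
ask @ H1 ⇒ 9
choose[0, 2] @ H3
  branch[0] choose=0:
    choose[0, 3, 0] @ H3
      branch[0] choose=0:
        H0 returns [405]
        H1 returns [405]
        H2 returns ([405], ())
        H3 returns [([405], ())]
      branch[1] choose=3:
        H0 returns [396]
        H1 returns [396]
        H2 returns ([396], ())
        H3 returns [([396], ())]
      branch[2] choose=0:
        H0 returns [405]
        H1 returns [405]
        H2 returns ([405], ())
        H3 returns [([405], ())]
  branch[1] choose=2:
    choose[0, 3, 0] @ H3
      branch[0] choose=0:
        H0 returns [495]
        H1 returns [495]
        H2 returns ([495], ())
        H3 returns [([495], ())]
      branch[1] choose=3:
        H0 returns [486]
        H1 returns [486]
        H2 returns ([486], ())
        H3 returns [([486], ())]
      branch[2] choose=0:
        H0 returns [495]
        H1 returns [495]
        H2 returns ([495], ())
        H3 returns [([495], ())]
= [([405], ()), ([396], ()), ([405], ()), ([495], ()), ([486], ()), ([495], ())]

Answer: [([405], ()), ([396], ()), ([405], ()), ([495], ()), ([486], ()), ([495], ())]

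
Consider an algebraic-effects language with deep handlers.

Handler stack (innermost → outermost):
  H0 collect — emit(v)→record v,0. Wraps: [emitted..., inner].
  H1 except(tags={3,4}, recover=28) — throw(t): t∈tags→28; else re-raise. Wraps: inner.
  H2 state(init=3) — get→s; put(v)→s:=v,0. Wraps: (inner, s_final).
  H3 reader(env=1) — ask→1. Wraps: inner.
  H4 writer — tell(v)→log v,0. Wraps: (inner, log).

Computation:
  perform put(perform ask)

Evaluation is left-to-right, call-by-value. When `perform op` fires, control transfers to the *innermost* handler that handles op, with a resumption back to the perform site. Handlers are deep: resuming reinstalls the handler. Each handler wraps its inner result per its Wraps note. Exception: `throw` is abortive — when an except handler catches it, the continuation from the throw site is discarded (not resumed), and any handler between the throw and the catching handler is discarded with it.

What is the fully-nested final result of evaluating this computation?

Answer: (([0], 1), ())

Step-by-step:
ask @ H3 ⇒ 1
put(1) @ H2 ⇒ s:=1
H0 returns [0]
H1 returns [0]
H2 returns ([0], 1)
H3 returns ([0], 1)
H4 returns (([0], 1), ())
= (([0], 1), ())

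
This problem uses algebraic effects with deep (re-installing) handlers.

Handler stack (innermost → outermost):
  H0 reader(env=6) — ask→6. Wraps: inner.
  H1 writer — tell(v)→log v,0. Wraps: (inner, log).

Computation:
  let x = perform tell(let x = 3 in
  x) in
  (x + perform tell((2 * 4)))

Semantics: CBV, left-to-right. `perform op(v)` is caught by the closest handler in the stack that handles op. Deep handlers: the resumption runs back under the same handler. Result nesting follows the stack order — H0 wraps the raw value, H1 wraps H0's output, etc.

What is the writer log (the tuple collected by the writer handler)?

Answer: (3, 8)

Step-by-step:
tell(3) @ H1 ⇒ log+=3
tell(8) @ H1 ⇒ log+=8
H0 returns 0
H1 returns (0, (3, 8))
= (0, (3, 8))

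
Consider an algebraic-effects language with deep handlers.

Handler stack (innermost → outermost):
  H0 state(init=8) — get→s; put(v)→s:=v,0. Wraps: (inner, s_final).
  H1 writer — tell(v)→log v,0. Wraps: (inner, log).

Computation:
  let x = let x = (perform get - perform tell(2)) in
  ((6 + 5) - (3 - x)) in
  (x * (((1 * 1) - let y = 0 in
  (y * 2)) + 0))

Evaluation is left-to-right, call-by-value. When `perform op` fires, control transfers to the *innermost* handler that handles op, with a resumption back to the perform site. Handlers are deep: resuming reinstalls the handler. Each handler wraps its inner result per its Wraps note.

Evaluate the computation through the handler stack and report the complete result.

Answer: ((16, 8), (2))

Evaluation trace:
get @ H0 ⇒ 8
tell(2) @ H1 ⇒ log+=2
H0 returns (16, 8)
H1 returns ((16, 8), (2))
= ((16, 8), (2))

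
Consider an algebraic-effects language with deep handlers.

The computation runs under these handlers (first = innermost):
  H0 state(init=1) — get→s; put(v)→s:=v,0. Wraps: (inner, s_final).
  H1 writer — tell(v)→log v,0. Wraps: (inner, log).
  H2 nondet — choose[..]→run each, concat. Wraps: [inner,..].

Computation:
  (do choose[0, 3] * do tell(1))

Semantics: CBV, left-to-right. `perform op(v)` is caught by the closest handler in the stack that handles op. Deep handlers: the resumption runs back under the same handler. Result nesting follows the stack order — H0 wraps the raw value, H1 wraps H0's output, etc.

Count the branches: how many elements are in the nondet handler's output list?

Step-by-step:
choose[0, 3] @ H2
  branch[0] choose=0:
    tell(1) @ H1 ⇒ log+=1
    H0 returns (0, 1)
    H1 returns ((0, 1), (1))
    H2 returns [((0, 1), (1))]
  branch[1] choose=3:
    tell(1) @ H1 ⇒ log+=1
    H0 returns (0, 1)
    H1 returns ((0, 1), (1))
    H2 returns [((0, 1), (1))]
= [((0, 1), (1)), ((0, 1), (1))]

Answer: 2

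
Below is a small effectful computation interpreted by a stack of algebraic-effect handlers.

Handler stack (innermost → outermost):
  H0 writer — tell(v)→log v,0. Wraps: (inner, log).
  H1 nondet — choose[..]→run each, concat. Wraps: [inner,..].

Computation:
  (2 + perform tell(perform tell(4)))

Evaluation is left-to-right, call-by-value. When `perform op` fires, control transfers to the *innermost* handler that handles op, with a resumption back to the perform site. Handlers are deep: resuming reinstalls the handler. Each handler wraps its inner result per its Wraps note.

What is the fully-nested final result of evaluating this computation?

Answer: [(2, (4, 0))]

Working:
tell(4) @ H0 ⇒ log+=4
tell(0) @ H0 ⇒ log+=0
H0 returns (2, (4, 0))
H1 returns [(2, (4, 0))]
= [(2, (4, 0))]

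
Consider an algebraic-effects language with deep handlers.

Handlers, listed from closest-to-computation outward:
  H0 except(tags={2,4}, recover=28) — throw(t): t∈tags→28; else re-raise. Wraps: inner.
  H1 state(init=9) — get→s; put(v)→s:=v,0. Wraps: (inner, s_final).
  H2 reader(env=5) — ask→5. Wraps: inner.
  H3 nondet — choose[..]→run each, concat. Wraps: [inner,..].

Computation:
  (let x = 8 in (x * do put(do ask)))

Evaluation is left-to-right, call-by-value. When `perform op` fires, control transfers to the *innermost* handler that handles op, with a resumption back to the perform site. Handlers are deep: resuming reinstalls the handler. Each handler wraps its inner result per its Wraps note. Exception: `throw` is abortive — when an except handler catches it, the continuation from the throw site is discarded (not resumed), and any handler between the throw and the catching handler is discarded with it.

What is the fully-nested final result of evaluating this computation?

Answer: [(0, 5)]

Evaluation trace:
ask @ H2 ⇒ 5
put(5) @ H1 ⇒ s:=5
H0 returns 0
H1 returns (0, 5)
H2 returns (0, 5)
H3 returns [(0, 5)]
= [(0, 5)]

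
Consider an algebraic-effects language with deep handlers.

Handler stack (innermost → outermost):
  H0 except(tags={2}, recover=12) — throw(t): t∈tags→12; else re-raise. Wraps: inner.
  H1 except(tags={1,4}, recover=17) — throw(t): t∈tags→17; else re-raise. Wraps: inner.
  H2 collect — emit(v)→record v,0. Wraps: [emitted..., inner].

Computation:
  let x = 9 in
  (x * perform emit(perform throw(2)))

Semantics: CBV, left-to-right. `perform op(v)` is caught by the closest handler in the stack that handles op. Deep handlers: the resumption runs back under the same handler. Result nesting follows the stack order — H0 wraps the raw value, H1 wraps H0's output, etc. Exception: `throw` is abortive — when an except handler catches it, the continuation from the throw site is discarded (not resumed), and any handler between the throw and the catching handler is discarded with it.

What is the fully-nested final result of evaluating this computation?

Answer: [12]

Evaluation trace:
throw(2) @ H0 caught ⇒ 12
H1 returns 12
H2 returns [12]
= [12]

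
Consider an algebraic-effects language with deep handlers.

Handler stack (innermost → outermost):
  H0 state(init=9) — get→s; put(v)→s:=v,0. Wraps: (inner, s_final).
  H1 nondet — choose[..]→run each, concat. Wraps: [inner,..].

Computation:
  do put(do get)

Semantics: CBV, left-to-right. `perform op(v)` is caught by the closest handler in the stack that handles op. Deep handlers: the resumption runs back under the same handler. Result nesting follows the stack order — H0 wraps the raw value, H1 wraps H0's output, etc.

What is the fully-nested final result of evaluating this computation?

Evaluation trace:
get @ H0 ⇒ 9
put(9) @ H0 ⇒ s:=9
H0 returns (0, 9)
H1 returns [(0, 9)]
= [(0, 9)]

Answer: [(0, 9)]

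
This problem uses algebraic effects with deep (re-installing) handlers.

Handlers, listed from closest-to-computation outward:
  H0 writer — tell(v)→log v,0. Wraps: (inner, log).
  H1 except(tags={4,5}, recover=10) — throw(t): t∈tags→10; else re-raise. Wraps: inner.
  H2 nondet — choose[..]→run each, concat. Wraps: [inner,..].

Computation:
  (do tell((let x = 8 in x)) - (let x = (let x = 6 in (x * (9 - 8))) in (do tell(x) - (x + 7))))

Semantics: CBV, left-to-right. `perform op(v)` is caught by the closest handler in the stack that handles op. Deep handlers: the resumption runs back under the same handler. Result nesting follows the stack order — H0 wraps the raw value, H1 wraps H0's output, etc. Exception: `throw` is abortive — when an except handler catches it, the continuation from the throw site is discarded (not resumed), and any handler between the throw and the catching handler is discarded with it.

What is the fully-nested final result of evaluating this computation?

Answer: [(13, (8, 6))]

Step-by-step:
tell(8) @ H0 ⇒ log+=8
tell(6) @ H0 ⇒ log+=6
H0 returns (13, (8, 6))
H1 returns (13, (8, 6))
H2 returns [(13, (8, 6))]
= [(13, (8, 6))]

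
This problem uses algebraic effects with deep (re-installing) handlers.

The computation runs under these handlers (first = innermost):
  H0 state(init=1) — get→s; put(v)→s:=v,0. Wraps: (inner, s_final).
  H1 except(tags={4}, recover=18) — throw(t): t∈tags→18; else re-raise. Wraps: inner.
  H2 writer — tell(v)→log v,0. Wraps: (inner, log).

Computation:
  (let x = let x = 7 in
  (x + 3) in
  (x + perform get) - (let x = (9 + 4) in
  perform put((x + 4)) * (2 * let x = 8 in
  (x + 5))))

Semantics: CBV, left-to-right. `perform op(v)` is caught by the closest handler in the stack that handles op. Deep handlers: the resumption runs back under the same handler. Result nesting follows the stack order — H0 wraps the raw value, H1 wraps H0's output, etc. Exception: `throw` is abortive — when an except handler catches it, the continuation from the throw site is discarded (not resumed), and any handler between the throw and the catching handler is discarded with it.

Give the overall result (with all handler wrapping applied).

Answer: ((11, 17), ())

Step-by-step:
get @ H0 ⇒ 1
put(17) @ H0 ⇒ s:=17
H0 returns (11, 17)
H1 returns (11, 17)
H2 returns ((11, 17), ())
= ((11, 17), ())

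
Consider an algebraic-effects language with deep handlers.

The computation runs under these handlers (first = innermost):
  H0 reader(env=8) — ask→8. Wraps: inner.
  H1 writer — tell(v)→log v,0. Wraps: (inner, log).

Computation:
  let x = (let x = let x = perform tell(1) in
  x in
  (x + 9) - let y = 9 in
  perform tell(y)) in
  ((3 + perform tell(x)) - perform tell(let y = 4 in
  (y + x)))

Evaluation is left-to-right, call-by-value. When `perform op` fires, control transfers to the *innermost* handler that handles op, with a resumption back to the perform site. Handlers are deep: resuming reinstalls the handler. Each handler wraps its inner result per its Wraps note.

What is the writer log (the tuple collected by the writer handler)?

Answer: (1, 9, 9, 13)

Evaluation trace:
tell(1) @ H1 ⇒ log+=1
tell(9) @ H1 ⇒ log+=9
tell(9) @ H1 ⇒ log+=9
tell(13) @ H1 ⇒ log+=13
H0 returns 3
H1 returns (3, (1, 9, 9, 13))
= (3, (1, 9, 9, 13))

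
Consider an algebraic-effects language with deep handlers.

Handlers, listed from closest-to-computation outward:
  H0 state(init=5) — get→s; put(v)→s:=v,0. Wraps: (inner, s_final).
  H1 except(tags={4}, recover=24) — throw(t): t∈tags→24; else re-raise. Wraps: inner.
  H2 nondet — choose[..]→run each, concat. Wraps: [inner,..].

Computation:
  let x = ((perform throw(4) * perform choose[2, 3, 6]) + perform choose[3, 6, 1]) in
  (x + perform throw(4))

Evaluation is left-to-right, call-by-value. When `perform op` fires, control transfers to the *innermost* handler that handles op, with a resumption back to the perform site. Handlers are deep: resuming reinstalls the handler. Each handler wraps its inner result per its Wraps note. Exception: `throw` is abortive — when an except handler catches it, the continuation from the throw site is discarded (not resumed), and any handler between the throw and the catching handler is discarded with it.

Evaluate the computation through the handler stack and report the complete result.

Answer: [24]

Working:
throw(4) @ H1 caught ⇒ 24
H2 returns [24]
= [24]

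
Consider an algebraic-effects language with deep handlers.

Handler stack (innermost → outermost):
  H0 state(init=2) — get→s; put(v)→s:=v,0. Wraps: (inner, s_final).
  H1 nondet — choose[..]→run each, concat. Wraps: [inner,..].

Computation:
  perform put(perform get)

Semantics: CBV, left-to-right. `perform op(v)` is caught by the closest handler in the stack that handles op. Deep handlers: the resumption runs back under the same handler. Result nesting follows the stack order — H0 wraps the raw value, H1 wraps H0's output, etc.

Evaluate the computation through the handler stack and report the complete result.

Answer: [(0, 2)]

Step-by-step:
get @ H0 ⇒ 2
put(2) @ H0 ⇒ s:=2
H0 returns (0, 2)
H1 returns [(0, 2)]
= [(0, 2)]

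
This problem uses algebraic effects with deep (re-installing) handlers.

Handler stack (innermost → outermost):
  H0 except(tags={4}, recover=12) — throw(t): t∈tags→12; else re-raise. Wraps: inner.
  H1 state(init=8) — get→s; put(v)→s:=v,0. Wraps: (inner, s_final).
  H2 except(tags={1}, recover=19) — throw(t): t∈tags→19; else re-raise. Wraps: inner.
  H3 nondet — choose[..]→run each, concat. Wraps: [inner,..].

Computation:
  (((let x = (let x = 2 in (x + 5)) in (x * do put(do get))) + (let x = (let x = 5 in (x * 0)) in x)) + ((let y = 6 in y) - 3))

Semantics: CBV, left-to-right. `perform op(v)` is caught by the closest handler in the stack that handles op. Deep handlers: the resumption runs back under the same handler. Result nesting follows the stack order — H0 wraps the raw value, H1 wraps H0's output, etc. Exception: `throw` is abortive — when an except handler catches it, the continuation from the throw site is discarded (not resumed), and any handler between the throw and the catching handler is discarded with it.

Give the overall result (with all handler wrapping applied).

Step-by-step:
get @ H1 ⇒ 8
put(8) @ H1 ⇒ s:=8
H0 returns 3
H1 returns (3, 8)
H2 returns (3, 8)
H3 returns [(3, 8)]
= [(3, 8)]

Answer: [(3, 8)]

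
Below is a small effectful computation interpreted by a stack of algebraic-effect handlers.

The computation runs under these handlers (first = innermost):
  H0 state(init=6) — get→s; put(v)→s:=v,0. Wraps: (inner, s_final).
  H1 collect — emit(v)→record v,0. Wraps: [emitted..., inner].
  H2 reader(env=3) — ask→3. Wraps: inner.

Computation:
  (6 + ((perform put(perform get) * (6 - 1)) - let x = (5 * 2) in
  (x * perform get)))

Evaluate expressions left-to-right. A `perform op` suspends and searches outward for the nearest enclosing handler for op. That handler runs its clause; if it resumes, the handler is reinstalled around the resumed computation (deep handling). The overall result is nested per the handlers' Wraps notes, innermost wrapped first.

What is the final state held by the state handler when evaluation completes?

Evaluation trace:
get @ H0 ⇒ 6
put(6) @ H0 ⇒ s:=6
get @ H0 ⇒ 6
H0 returns (-54, 6)
H1 returns [(-54, 6)]
H2 returns [(-54, 6)]
= [(-54, 6)]

Answer: 6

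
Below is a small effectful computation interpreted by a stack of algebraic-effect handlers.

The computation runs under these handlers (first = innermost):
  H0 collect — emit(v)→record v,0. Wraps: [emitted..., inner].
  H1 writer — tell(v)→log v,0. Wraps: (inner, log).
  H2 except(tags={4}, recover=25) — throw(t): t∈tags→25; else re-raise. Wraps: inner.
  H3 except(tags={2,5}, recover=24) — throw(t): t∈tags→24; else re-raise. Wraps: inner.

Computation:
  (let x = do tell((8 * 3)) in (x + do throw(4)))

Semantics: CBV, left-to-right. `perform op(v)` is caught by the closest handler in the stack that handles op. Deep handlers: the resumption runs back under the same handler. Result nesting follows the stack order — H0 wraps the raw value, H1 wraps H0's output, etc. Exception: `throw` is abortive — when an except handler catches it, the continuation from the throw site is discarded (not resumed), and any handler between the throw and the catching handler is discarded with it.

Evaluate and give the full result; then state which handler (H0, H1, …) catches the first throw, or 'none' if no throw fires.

Answer: 25 ; first throw caught by: H2

Working:
tell(24) @ H1 ⇒ log+=24
throw(4) @ H2 caught ⇒ 25
H3 returns 25
= 25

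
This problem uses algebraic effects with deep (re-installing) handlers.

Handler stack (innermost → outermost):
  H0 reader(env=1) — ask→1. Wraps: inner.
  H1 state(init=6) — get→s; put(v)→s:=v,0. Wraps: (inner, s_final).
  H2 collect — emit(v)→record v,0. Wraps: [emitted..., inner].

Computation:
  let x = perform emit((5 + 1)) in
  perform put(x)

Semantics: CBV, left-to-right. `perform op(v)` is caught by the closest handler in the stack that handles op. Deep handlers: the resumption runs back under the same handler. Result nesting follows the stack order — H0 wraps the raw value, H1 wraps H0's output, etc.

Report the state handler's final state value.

Answer: 0

Evaluation trace:
emit(6) @ H2 ⇒ out+=6
put(0) @ H1 ⇒ s:=0
H0 returns 0
H1 returns (0, 0)
H2 returns [6, (0, 0)]
= [6, (0, 0)]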